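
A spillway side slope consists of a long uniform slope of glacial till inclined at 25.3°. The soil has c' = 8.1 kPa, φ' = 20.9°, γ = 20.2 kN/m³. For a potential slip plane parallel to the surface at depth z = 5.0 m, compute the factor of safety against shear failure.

FS = 1.02

For an infinite slope with a slip plane parallel to the surface (no pore pressure): FS = [c' + γz cos²β tanφ'] / [γz sinβ cosβ].
γz = 20.2·5.0 = 101.00 kN/m²
Numerator = 8.1 + 101.00·cos²25.3°·tan20.9° = 8.1 + 101.00·0.8174·0.3819 = 39.624 kPa
Denominator = 101.00·sin25.3°·cos25.3° = 101.00·0.4274·0.9041 = 39.023 kPa
FS = 39.624 / 39.023 = 1.015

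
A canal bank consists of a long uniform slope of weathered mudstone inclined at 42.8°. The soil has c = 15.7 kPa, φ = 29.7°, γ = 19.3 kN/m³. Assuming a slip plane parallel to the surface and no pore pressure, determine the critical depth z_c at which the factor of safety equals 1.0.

z_c = 4.25 m

Setting FS = 1.00 in FS = [c + γz cos²β tanφ] / [γz sinβ cosβ] and solving for z:
z = c / [γ cosβ (FS·sinβ − cosβ·tanφ)]
  = 15.7 / [19.3·cos42.8°·(1.00·sin42.8° − cos42.8°·tan29.7°)]
  = 15.7 / [19.3·0.7337·(1.00·0.6794 − 0.7337·0.5704)]
  = 15.7 / 3.6950 = 4.249 m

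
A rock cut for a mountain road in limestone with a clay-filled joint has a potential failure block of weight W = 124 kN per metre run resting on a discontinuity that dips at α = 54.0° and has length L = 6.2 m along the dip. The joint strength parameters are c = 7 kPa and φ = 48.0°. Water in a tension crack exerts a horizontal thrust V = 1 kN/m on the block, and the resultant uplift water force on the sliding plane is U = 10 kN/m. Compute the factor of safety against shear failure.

FS = 1.11

Resolving the block weight along and normal to the plane and applying the Mohr–Coulomb strength on the joint:
N' = W cosα − U − V sinα = 124·cos54.0° − 10 − 1·sin54.0° = 62.1 kN/m
Driving force T = W sinα + V cosα = 124·sin54.0° + 1·cos54.0° = 100.9 kN/m
Resisting force R = c·L + N'·tanφ = 7·6.2 + 62.1·tan48.0° = 43.4 + 68.9 = 112.3 kN/m
FS = R / T = 112.3 / 100.9 = 1.113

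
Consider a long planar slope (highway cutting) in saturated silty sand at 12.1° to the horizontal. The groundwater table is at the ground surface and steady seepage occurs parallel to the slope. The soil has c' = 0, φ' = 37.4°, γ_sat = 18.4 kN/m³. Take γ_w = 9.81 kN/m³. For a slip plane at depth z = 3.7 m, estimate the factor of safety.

FS = 1.66

With seepage parallel to the slope and the water table at the surface, the effective normal stress on the slip plane uses the buoyant unit weight γ' = γ_sat − γ_w while the driving shear stress uses γ_sat:
FS = [c' + γ' z cos²β tanφ'] / [γ_sat z sinβ cosβ]
(For c' = 0 this reduces to FS = (γ'/γ_sat)·tanφ'/tanβ.)
γ' = 18.4 − 9.81 = 8.59 kN/m³
Numerator = 0.0 + 8.59·3.7·cos²12.1°·tan37.4° = 0.0 + 8.59·3.7·0.9561·0.7646 = 23.232 kPa
Denominator = 18.4·3.7·sin12.1°·cos12.1° = 18.4·3.7·0.2096·0.9778 = 13.954 kPa
FS = 23.232 / 13.954 = 1.665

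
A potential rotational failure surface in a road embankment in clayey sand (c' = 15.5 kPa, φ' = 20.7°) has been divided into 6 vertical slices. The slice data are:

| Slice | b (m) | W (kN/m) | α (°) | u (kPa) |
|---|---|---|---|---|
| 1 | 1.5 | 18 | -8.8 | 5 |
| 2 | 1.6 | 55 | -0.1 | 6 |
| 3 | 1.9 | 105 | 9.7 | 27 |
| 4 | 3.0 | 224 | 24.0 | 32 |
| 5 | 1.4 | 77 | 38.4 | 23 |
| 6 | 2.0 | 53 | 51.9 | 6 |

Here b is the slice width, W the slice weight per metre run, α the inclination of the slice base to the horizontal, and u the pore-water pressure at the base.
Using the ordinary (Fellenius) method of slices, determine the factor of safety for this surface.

FS = 1.52

Ordinary method of slices: FS = Σ[c'·Δl_i + (W_i cosα_i − u_i·Δl_i)·tanφ'] / Σ W_i sinα_i, with Δl_i = b_i / cosα_i.
Slice 1: Δl = 1.5/cos(-8.8°) = 1.518 m; N'_1 = 18·cos(-8.8°) − 5·1.518 = 10.2; c'Δl = 23.53; W sinα = -2.8
Slice 2: Δl = 1.6/cos(-0.1°) = 1.600 m; N'_2 = 55·cos(-0.1°) − 6·1.600 = 45.4; c'Δl = 24.80; W sinα = -0.1
Slice 3: Δl = 1.9/cos9.7° = 1.928 m; N'_3 = 105·cos9.7° − 27·1.928 = 51.5; c'Δl = 29.88; W sinα = 17.7
Slice 4: Δl = 3.0/cos24.0° = 3.284 m; N'_4 = 224·cos24.0° − 32·3.284 = 99.5; c'Δl = 50.90; W sinα = 91.1
Slice 5: Δl = 1.4/cos38.4° = 1.786 m; N'_5 = 77·cos38.4° − 23·1.786 = 19.3; c'Δl = 27.69; W sinα = 47.8
Slice 6: Δl = 2.0/cos51.9° = 3.241 m; N'_6 = 53·cos51.9° − 6·3.241 = 13.3; c'Δl = 50.24; W sinα = 41.7
Σc'Δl = 207.0 kN/m; ΣN' = 239.1 kN/m; ΣW sinα = 195.5 kN/m
Resisting = 207.0 + 239.1·tan20.7° = 207.0 + 90.4 = 297.4 kN/m
FS = 297.4 / 195.5 = 1.521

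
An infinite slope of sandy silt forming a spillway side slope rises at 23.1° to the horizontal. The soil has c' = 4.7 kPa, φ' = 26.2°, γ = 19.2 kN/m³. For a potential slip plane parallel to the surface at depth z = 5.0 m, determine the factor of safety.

FS = 1.29

For an infinite slope with a slip plane parallel to the surface (no pore pressure): FS = [c' + γz cos²β tanφ'] / [γz sinβ cosβ].
γz = 19.2·5.0 = 96.00 kN/m²
Numerator = 4.7 + 96.00·cos²23.1°·tan26.2° = 4.7 + 96.00·0.8461·0.4921 = 44.667 kPa
Denominator = 96.00·sin23.1°·cos23.1° = 96.00·0.3923·0.9198 = 34.644 kPa
FS = 44.667 / 34.644 = 1.289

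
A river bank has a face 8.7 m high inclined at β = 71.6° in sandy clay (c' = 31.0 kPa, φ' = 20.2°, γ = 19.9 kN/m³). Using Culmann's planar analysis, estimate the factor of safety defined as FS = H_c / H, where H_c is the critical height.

FS = 1.70

H_c = (4c'/γ) · sinβ cosφ' / [1 − cos(β − φ')]
    = (4·31.0/19.9) · sin71.6°·cos20.2° / [1 − cos51.4°]
    = 6.231 · 0.8905 / 0.3761 = 14.75 m
FS = H_c / H = 14.75 / 8.7 = 1.696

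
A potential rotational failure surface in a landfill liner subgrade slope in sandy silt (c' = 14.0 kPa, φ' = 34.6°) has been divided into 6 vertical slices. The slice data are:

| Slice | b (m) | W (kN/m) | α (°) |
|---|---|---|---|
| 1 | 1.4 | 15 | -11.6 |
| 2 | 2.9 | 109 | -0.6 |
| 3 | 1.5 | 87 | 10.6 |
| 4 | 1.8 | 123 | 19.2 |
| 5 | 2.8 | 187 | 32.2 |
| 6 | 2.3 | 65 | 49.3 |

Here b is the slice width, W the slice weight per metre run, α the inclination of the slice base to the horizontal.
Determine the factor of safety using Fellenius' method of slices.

FS = 2.82

Ordinary method of slices: FS = Σ[c'·Δl_i + (W_i cosα_i)·tanφ'] / Σ W_i sinα_i, with Δl_i = b_i / cosα_i.
Slice 1: Δl = 1.4/cos(-11.6°) = 1.429 m; N'_1 = 15·cos(-11.6°) = 14.7; c'Δl = 20.01; W sinα = -3.0
Slice 2: Δl = 2.9/cos(-0.6°) = 2.900 m; N'_2 = 109·cos(-0.6°) = 109.0; c'Δl = 40.60; W sinα = -1.1
Slice 3: Δl = 1.5/cos10.6° = 1.526 m; N'_3 = 87·cos10.6° = 85.5; c'Δl = 21.36; W sinα = 16.0
Slice 4: Δl = 1.8/cos19.2° = 1.906 m; N'_4 = 123·cos19.2° = 116.2; c'Δl = 26.68; W sinα = 40.5
Slice 5: Δl = 2.8/cos32.2° = 3.309 m; N'_5 = 187·cos32.2° = 158.2; c'Δl = 46.33; W sinα = 99.6
Slice 6: Δl = 2.3/cos49.3° = 3.527 m; N'_6 = 65·cos49.3° = 42.4; c'Δl = 49.38; W sinα = 49.3
Σc'Δl = 204.4 kN/m; ΣN' = 526.0 kN/m; ΣW sinα = 201.2 kN/m
Resisting = 204.4 + 526.0·tan34.6° = 204.4 + 362.9 = 567.2 kN/m
FS = 567.2 / 201.2 = 2.819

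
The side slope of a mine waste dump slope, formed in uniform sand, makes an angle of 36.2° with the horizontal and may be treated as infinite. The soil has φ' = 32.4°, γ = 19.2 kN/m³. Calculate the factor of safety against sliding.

For a dry cohesionless infinite slope the factor of safety is FS = tanφ' / tanβ.
FS = tan32.4° / tan36.2° = 0.6346 / 0.7319 = 0.867

FS = 0.87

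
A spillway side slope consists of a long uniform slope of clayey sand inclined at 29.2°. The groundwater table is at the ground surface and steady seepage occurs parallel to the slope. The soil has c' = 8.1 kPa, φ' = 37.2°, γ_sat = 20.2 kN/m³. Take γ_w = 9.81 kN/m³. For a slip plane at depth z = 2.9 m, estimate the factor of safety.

With seepage parallel to the slope and the water table at the surface, the effective normal stress on the slip plane uses the buoyant unit weight γ' = γ_sat − γ_w while the driving shear stress uses γ_sat:
FS = [c' + γ' z cos²β tanφ'] / [γ_sat z sinβ cosβ]
γ' = 20.2 − 9.81 = 10.39 kN/m³
Numerator = 8.1 + 10.39·2.9·cos²29.2°·tan37.2° = 8.1 + 10.39·2.9·0.7620·0.7590 = 25.527 kPa
Denominator = 20.2·2.9·sin29.2°·cos29.2° = 20.2·2.9·0.4879·0.8729 = 24.947 kPa
FS = 25.527 / 24.947 = 1.023

FS = 1.02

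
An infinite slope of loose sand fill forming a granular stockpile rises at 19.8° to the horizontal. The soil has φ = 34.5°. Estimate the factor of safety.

For a dry cohesionless infinite slope the factor of safety is FS = tanφ / tanβ.
FS = tan34.5° / tan19.8° = 0.6873 / 0.3600 = 1.909

FS = 1.91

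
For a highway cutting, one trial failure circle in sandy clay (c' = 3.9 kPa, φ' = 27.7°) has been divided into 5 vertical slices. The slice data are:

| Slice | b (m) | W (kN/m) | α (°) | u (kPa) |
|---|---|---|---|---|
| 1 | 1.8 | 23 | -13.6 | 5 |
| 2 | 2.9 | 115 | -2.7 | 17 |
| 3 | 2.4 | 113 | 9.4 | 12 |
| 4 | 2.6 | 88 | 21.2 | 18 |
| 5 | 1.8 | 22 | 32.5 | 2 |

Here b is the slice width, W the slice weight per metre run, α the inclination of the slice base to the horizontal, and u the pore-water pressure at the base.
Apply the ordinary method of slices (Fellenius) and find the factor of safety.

FS = 3.04

Ordinary method of slices: FS = Σ[c'·Δl_i + (W_i cosα_i − u_i·Δl_i)·tanφ'] / Σ W_i sinα_i, with Δl_i = b_i / cosα_i.
Slice 1: Δl = 1.8/cos(-13.6°) = 1.852 m; N'_1 = 23·cos(-13.6°) − 5·1.852 = 13.1; c'Δl = 7.22; W sinα = -5.4
Slice 2: Δl = 2.9/cos(-2.7°) = 2.903 m; N'_2 = 115·cos(-2.7°) − 17·2.903 = 65.5; c'Δl = 11.32; W sinα = -5.4
Slice 3: Δl = 2.4/cos9.4° = 2.433 m; N'_3 = 113·cos9.4° − 12·2.433 = 82.3; c'Δl = 9.49; W sinα = 18.5
Slice 4: Δl = 2.6/cos21.2° = 2.789 m; N'_4 = 88·cos21.2° − 18·2.789 = 31.8; c'Δl = 10.88; W sinα = 31.8
Slice 5: Δl = 1.8/cos32.5° = 2.134 m; N'_5 = 22·cos32.5° − 2·2.134 = 14.3; c'Δl = 8.32; W sinα = 11.8
Σc'Δl = 47.2 kN/m; ΣN' = 207.0 kN/m; ΣW sinα = 51.3 kN/m
Resisting = 47.2 + 207.0·tan27.7° = 47.2 + 108.7 = 155.9 kN/m
FS = 155.9 / 51.3 = 3.041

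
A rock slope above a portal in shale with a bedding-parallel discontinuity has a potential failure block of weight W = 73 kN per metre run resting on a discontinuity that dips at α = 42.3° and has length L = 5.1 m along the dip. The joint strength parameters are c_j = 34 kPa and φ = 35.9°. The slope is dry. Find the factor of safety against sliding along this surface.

FS = 4.32

Resolving the block weight along and normal to the plane and applying the Mohr–Coulomb strength on the joint:
N' = W cosα = 73·cos42.3° = 54.0 kN/m
Driving force T = W sinα = 73·sin42.3° = 49.1 kN/m
Resisting force R = c_j·L + N'·tanφ = 34·5.1 + 54.0·tan35.9° = 173.4 + 39.1 = 212.5 kN/m
FS = R / T = 212.5 / 49.1 = 4.325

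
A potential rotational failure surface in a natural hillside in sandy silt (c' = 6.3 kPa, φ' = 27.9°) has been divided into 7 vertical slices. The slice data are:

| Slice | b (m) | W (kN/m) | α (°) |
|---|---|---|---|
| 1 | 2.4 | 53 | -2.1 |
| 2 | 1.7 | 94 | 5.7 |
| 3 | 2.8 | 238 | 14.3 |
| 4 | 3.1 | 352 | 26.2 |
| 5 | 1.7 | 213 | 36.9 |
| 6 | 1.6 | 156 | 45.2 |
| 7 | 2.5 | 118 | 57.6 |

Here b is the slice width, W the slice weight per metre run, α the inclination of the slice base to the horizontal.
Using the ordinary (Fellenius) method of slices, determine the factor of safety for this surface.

Ordinary method of slices: FS = Σ[c'·Δl_i + (W_i cosα_i)·tanφ'] / Σ W_i sinα_i, with Δl_i = b_i / cosα_i.
Slice 1: Δl = 2.4/cos(-2.1°) = 2.402 m; N'_1 = 53·cos(-2.1°) = 53.0; c'Δl = 15.13; W sinα = -1.9
Slice 2: Δl = 1.7/cos5.7° = 1.708 m; N'_2 = 94·cos5.7° = 93.5; c'Δl = 10.76; W sinα = 9.3
Slice 3: Δl = 2.8/cos14.3° = 2.890 m; N'_3 = 238·cos14.3° = 230.6; c'Δl = 18.20; W sinα = 58.8
Slice 4: Δl = 3.1/cos26.2° = 3.455 m; N'_4 = 352·cos26.2° = 315.8; c'Δl = 21.77; W sinα = 155.4
Slice 5: Δl = 1.7/cos36.9° = 2.126 m; N'_5 = 213·cos36.9° = 170.3; c'Δl = 13.39; W sinα = 127.9
Slice 6: Δl = 1.6/cos45.2° = 2.271 m; N'_6 = 156·cos45.2° = 109.9; c'Δl = 14.31; W sinα = 110.7
Slice 7: Δl = 2.5/cos57.6° = 4.666 m; N'_7 = 118·cos57.6° = 63.2; c'Δl = 29.39; W sinα = 99.6
Σc'Δl = 123.0 kN/m; ΣN' = 1036.4 kN/m; ΣW sinα = 559.8 kN/m
Resisting = 123.0 + 1036.4·tan27.9° = 123.0 + 548.8 = 671.7 kN/m
FS = 671.7 / 559.8 = 1.200

FS = 1.20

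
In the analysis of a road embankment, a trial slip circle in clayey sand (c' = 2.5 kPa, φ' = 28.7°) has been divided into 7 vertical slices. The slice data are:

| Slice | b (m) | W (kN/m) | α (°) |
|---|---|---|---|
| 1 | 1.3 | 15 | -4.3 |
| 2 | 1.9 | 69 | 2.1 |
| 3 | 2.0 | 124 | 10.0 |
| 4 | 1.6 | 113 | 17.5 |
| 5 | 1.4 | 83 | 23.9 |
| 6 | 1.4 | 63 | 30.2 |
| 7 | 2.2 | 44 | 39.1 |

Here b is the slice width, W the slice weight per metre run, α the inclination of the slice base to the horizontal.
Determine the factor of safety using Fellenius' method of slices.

FS = 1.96

Ordinary method of slices: FS = Σ[c'·Δl_i + (W_i cosα_i)·tanφ'] / Σ W_i sinα_i, with Δl_i = b_i / cosα_i.
Slice 1: Δl = 1.3/cos(-4.3°) = 1.304 m; N'_1 = 15·cos(-4.3°) = 15.0; c'Δl = 3.26; W sinα = -1.1
Slice 2: Δl = 1.9/cos2.1° = 1.901 m; N'_2 = 69·cos2.1° = 69.0; c'Δl = 4.75; W sinα = 2.5
Slice 3: Δl = 2.0/cos10.0° = 2.031 m; N'_3 = 124·cos10.0° = 122.1; c'Δl = 5.08; W sinα = 21.5
Slice 4: Δl = 1.6/cos17.5° = 1.678 m; N'_4 = 113·cos17.5° = 107.8; c'Δl = 4.19; W sinα = 34.0
Slice 5: Δl = 1.4/cos23.9° = 1.531 m; N'_5 = 83·cos23.9° = 75.9; c'Δl = 3.83; W sinα = 33.6
Slice 6: Δl = 1.4/cos30.2° = 1.620 m; N'_6 = 63·cos30.2° = 54.4; c'Δl = 4.05; W sinα = 31.7
Slice 7: Δl = 2.2/cos39.1° = 2.835 m; N'_7 = 44·cos39.1° = 34.1; c'Δl = 7.09; W sinα = 27.7
Σc'Δl = 32.2 kN/m; ΣN' = 478.3 kN/m; ΣW sinα = 150.0 kN/m
Resisting = 32.2 + 478.3·tan28.7° = 32.2 + 261.8 = 294.1 kN/m
FS = 294.1 / 150.0 = 1.961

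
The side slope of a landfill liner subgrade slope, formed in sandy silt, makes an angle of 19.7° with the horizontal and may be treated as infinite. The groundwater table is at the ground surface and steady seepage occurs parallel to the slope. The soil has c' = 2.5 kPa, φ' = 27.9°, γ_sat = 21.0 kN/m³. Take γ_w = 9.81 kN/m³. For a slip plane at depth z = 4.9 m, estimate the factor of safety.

With seepage parallel to the slope and the water table at the surface, the effective normal stress on the slip plane uses the buoyant unit weight γ' = γ_sat − γ_w while the driving shear stress uses γ_sat:
FS = [c' + γ' z cos²β tanφ'] / [γ_sat z sinβ cosβ]
γ' = 21.0 − 9.81 = 11.19 kN/m³
Numerator = 2.5 + 11.19·4.9·cos²19.7°·tan27.9° = 2.5 + 11.19·4.9·0.8864·0.5295 = 28.233 kPa
Denominator = 21.0·4.9·sin19.7°·cos19.7° = 21.0·4.9·0.3371·0.9415 = 32.657 kPa
FS = 28.233 / 32.657 = 0.865

FS = 0.86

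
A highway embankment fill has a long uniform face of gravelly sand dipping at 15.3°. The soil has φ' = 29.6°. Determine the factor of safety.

FS = 2.08

For a dry cohesionless infinite slope the factor of safety is FS = tanφ' / tanβ.
FS = tan29.6° / tan15.3° = 0.5681 / 0.2736 = 2.077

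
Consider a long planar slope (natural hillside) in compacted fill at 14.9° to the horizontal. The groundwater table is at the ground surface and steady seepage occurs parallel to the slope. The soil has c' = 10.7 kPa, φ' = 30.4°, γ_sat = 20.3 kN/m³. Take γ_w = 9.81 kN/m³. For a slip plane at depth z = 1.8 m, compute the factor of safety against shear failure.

With seepage parallel to the slope and the water table at the surface, the effective normal stress on the slip plane uses the buoyant unit weight γ' = γ_sat − γ_w while the driving shear stress uses γ_sat:
FS = [c' + γ' z cos²β tanφ'] / [γ_sat z sinβ cosβ]
γ' = 20.3 − 9.81 = 10.49 kN/m³
Numerator = 10.7 + 10.49·1.8·cos²14.9°·tan30.4° = 10.7 + 10.49·1.8·0.9339·0.5867 = 21.046 kPa
Denominator = 20.3·1.8·sin14.9°·cos14.9° = 20.3·1.8·0.2571·0.9664 = 9.080 kPa
FS = 21.046 / 9.080 = 2.318

FS = 2.32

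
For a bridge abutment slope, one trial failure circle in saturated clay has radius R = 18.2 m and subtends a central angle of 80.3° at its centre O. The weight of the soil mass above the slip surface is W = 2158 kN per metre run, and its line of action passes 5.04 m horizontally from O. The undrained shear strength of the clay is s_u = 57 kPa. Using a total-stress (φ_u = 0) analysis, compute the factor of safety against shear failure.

Taking moments about the centre O, the resisting moment is provided by the undrained shear strength acting along the arc:
Arc length L_a = R·θ = 18.2·(80.3°·π/180) = 18.2·1.4015 = 25.51 m
M_R = s_u·L_a·R = 57·25.51·18.2 = 26461.3 kN·m/m
M_D = W·d = 2158·5.04 = 10876.3 kN·m/m
FS = M_R / M_D = 26461.3 / 10876.3 = 2.433

FS = 2.43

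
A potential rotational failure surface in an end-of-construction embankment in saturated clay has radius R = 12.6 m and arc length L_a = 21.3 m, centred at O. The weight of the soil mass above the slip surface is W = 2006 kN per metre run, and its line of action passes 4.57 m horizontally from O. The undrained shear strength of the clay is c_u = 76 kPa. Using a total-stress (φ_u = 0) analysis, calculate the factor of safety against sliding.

Taking moments about the centre O, the resisting moment is provided by the undrained shear strength acting along the arc:
M_R = c_u·L_a·R = 76·21.30·12.6 = 20396.9 kN·m/m
M_D = W·d = 2006·4.57 = 9167.4 kN·m/m
FS = M_R / M_D = 20396.9 / 9167.4 = 2.225

FS = 2.22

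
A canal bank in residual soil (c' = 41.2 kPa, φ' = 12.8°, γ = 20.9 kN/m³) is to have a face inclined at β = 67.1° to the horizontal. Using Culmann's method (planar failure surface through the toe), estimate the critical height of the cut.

Culmann's analysis gives the critical failure plane at α_cr = (β + φ')/2 = (67.1 + 12.8)/2 = 39.9°, and the critical height
H_c = (4c'/γ) · sinβ cosφ' / [1 − cos(β − φ')]
    = (4·41.2/20.9) · sin67.1°·cos12.8° / [1 − cos(54.3°)]
    = 7.885 · 0.9212·0.9751 / [1 − 0.5835]
    = 7.885 · 0.8983 / 0.4165
    = 17.01 m

H_c = 17.01 m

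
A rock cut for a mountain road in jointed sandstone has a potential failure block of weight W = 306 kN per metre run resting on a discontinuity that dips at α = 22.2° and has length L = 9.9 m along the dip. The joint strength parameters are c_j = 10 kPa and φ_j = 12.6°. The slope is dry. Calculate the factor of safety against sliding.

Resolving the block weight along and normal to the plane and applying the Mohr–Coulomb strength on the joint:
N' = W cosα = 306·cos22.2° = 283.3 kN/m
Driving force T = W sinα = 306·sin22.2° = 115.6 kN/m
Resisting force R = c_j·L + N'·tanφ_j = 10·9.9 + 283.3·tan12.6° = 99.0 + 63.3 = 162.3 kN/m
FS = R / T = 162.3 / 115.6 = 1.404

FS = 1.40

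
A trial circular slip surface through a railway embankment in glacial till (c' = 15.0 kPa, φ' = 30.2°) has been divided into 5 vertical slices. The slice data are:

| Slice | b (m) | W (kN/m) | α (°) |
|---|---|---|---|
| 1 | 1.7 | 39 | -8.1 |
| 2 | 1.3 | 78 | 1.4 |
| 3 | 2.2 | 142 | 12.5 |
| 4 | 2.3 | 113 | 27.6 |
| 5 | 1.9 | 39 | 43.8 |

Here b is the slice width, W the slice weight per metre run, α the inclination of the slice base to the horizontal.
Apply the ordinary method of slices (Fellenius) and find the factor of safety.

Ordinary method of slices: FS = Σ[c'·Δl_i + (W_i cosα_i)·tanφ'] / Σ W_i sinα_i, with Δl_i = b_i / cosα_i.
Slice 1: Δl = 1.7/cos(-8.1°) = 1.717 m; N'_1 = 39·cos(-8.1°) = 38.6; c'Δl = 25.76; W sinα = -5.5
Slice 2: Δl = 1.3/cos1.4° = 1.300 m; N'_2 = 78·cos1.4° = 78.0; c'Δl = 19.51; W sinα = 1.9
Slice 3: Δl = 2.2/cos12.5° = 2.253 m; N'_3 = 142·cos12.5° = 138.6; c'Δl = 33.80; W sinα = 30.7
Slice 4: Δl = 2.3/cos27.6° = 2.595 m; N'_4 = 113·cos27.6° = 100.1; c'Δl = 38.93; W sinα = 52.4
Slice 5: Δl = 1.9/cos43.8° = 2.632 m; N'_5 = 39·cos43.8° = 28.1; c'Δl = 39.49; W sinα = 27.0
Σc'Δl = 157.5 kN/m; ΣN' = 383.5 kN/m; ΣW sinα = 106.5 kN/m
Resisting = 157.5 + 383.5·tan30.2° = 157.5 + 223.2 = 380.7 kN/m
FS = 380.7 / 106.5 = 3.575

FS = 3.57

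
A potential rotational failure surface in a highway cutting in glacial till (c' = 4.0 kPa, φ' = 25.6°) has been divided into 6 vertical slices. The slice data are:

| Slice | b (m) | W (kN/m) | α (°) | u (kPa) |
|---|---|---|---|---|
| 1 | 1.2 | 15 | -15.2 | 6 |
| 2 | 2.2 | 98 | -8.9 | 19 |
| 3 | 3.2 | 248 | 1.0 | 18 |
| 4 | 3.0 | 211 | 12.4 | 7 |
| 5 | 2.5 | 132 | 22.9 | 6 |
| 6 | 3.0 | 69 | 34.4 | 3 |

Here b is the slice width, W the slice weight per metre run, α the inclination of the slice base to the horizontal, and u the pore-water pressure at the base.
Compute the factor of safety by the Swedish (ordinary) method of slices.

Ordinary method of slices: FS = Σ[c'·Δl_i + (W_i cosα_i − u_i·Δl_i)·tanφ'] / Σ W_i sinα_i, with Δl_i = b_i / cosα_i.
Slice 1: Δl = 1.2/cos(-15.2°) = 1.244 m; N'_1 = 15·cos(-15.2°) − 6·1.244 = 7.0; c'Δl = 4.97; W sinα = -3.9
Slice 2: Δl = 2.2/cos(-8.9°) = 2.227 m; N'_2 = 98·cos(-8.9°) − 19·2.227 = 54.5; c'Δl = 8.91; W sinα = -15.2
Slice 3: Δl = 3.2/cos1.0° = 3.200 m; N'_3 = 248·cos1.0° − 18·3.200 = 190.4; c'Δl = 12.80; W sinα = 4.3
Slice 4: Δl = 3.0/cos12.4° = 3.072 m; N'_4 = 211·cos12.4° − 7·3.072 = 184.6; c'Δl = 12.29; W sinα = 45.3
Slice 5: Δl = 2.5/cos22.9° = 2.714 m; N'_5 = 132·cos22.9° − 6·2.714 = 105.3; c'Δl = 10.86; W sinα = 51.4
Slice 6: Δl = 3.0/cos34.4° = 3.636 m; N'_6 = 69·cos34.4° − 3·3.636 = 46.0; c'Δl = 14.54; W sinα = 39.0
Σc'Δl = 64.4 kN/m; ΣN' = 587.8 kN/m; ΣW sinα = 120.9 kN/m
Resisting = 64.4 + 587.8·tan25.6° = 64.4 + 281.6 = 346.0 kN/m
FS = 346.0 / 120.9 = 2.862

FS = 2.86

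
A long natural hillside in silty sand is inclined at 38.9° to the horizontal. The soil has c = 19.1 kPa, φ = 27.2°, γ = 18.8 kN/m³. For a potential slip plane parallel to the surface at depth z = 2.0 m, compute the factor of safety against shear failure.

FS = 1.68

For an infinite slope with a slip plane parallel to the surface (no pore pressure): FS = [c + γz cos²β tanφ] / [γz sinβ cosβ].
γz = 18.8·2.0 = 37.60 kN/m²
Numerator = 19.1 + 37.60·cos²38.9°·tan27.2° = 19.1 + 37.60·0.6057·0.5139 = 30.804 kPa
Denominator = 37.60·sin38.9°·cos38.9° = 37.60·0.6280·0.7782 = 18.375 kPa
FS = 30.804 / 18.375 = 1.676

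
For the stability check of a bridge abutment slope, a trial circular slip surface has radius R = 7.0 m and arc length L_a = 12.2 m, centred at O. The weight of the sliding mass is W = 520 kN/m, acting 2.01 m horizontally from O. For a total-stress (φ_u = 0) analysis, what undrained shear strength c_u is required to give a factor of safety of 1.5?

c_u = 18.4 kPa

FS = c_u·L_a·R / (W·d), so c_u = FS·W·d / (L_a·R).
c_u = 1.5·520·2.01 / (12.20·7.0) = 1567.8 / 85.40 = 18.36 kPa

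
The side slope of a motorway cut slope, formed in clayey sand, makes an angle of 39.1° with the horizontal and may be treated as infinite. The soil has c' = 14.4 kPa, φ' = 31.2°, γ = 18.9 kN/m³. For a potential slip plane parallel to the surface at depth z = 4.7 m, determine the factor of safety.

For an infinite slope with a slip plane parallel to the surface (no pore pressure): FS = [c' + γz cos²β tanφ'] / [γz sinβ cosβ].
γz = 18.9·4.7 = 88.83 kN/m²
Numerator = 14.4 + 88.83·cos²39.1°·tan31.2° = 14.4 + 88.83·0.6022·0.6056 = 46.799 kPa
Denominator = 88.83·sin39.1°·cos39.1° = 88.83·0.6307·0.7760 = 43.476 kPa
FS = 46.799 / 43.476 = 1.076

FS = 1.08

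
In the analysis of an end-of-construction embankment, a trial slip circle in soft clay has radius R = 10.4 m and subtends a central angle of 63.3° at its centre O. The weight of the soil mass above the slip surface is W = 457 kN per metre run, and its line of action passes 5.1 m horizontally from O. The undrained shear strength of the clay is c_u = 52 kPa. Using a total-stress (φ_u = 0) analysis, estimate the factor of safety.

Taking moments about the centre O, the resisting moment is provided by the undrained shear strength acting along the arc:
Arc length L_a = R·θ = 10.4·(63.3°·π/180) = 10.4·1.1048 = 11.49 m
M_R = c_u·L_a·R = 52·11.49·10.4 = 6213.7 kN·m/m
M_D = W·d = 457·5.1 = 2330.7 kN·m/m
FS = M_R / M_D = 6213.7 / 2330.7 = 2.666

FS = 2.67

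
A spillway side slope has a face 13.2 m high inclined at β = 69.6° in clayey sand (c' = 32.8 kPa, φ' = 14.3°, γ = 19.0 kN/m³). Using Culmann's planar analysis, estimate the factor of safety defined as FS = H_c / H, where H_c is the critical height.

H_c = (4c'/γ) · sinβ cosφ' / [1 − cos(β − φ')]
    = (4·32.8/19.0) · sin69.6°·cos14.3° / [1 − cos55.3°]
    = 6.905 · 0.9082 / 0.4307 = 14.56 m
FS = H_c / H = 14.56 / 13.2 = 1.103

FS = 1.10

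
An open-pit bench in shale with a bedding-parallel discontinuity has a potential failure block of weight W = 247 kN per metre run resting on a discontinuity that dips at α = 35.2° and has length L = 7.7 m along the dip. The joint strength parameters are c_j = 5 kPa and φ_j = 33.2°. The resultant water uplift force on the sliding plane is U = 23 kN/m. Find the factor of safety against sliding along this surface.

FS = 1.09

Resolving the block weight along and normal to the plane and applying the Mohr–Coulomb strength on the joint:
N' = W cosα − U = 247·cos35.2° − 23 = 178.8 kN/m
Driving force T = W sinα = 247·sin35.2° = 142.4 kN/m
Resisting force R = c_j·L + N'·tanφ_j = 5·7.7 + 178.8·tan33.2° = 38.5 + 117.0 = 155.5 kN/m
FS = R / T = 155.5 / 142.4 = 1.092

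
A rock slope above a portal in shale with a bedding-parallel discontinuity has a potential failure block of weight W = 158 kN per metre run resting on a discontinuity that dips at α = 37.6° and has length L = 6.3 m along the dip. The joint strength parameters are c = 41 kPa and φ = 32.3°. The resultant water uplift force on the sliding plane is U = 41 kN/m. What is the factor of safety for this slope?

Resolving the block weight along and normal to the plane and applying the Mohr–Coulomb strength on the joint:
N' = W cosα − U = 158·cos37.6° − 41 = 84.2 kN/m
Driving force T = W sinα = 158·sin37.6° = 96.4 kN/m
Resisting force R = c·L + N'·tanφ = 41·6.3 + 84.2·tan32.3° = 258.3 + 53.2 = 311.5 kN/m
FS = R / T = 311.5 / 96.4 = 3.231

FS = 3.23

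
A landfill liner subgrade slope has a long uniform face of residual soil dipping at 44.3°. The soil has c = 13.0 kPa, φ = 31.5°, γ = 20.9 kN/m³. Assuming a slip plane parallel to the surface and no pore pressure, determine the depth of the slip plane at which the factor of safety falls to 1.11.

z = 2.58 m

Setting FS = 1.11 in FS = [c + γz cos²β tanφ] / [γz sinβ cosβ] and solving for z:
z = c / [γ cosβ (FS·sinβ − cosβ·tanφ)]
  = 13.0 / [20.9·cos44.3°·(1.11·sin44.3° − cos44.3°·tan31.5°)]
  = 13.0 / [20.9·0.7157·(1.11·0.6984 − 0.7157·0.6128)]
  = 13.0 / 5.0358 = 2.582 m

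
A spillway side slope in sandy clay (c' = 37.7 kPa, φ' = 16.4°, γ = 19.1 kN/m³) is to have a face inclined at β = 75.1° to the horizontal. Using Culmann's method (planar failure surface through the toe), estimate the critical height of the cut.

H_c = 15.23 m

Culmann's analysis gives the critical failure plane at α_cr = (β + φ')/2 = (75.1 + 16.4)/2 = 45.8°, and the critical height
H_c = (4c'/γ) · sinβ cosφ' / [1 − cos(β − φ')]
    = (4·37.7/19.1) · sin75.1°·cos16.4° / [1 − cos(58.7°)]
    = 7.895 · 0.9664·0.9593 / [1 − 0.5195]
    = 7.895 · 0.9271 / 0.4805
    = 15.23 m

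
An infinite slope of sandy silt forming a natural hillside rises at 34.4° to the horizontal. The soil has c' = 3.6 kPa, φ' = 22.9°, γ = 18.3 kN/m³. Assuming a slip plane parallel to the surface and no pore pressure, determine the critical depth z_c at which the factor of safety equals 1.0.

z_c = 1.10 m

Setting FS = 1.00 in FS = [c' + γz cos²β tanφ'] / [γz sinβ cosβ] and solving for z:
z = c' / [γ cosβ (FS·sinβ − cosβ·tanφ')]
  = 3.6 / [18.3·cos34.4°·(1.00·sin34.4° − cos34.4°·tan22.9°)]
  = 3.6 / [18.3·0.8251·(1.00·0.5650 − 0.8251·0.4224)]
  = 3.6 / 3.2679 = 1.102 m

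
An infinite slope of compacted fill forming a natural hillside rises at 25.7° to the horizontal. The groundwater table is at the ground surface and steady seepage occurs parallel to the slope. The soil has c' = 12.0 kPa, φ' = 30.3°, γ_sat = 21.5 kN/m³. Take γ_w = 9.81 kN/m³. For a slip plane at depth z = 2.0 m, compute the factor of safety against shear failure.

With seepage parallel to the slope and the water table at the surface, the effective normal stress on the slip plane uses the buoyant unit weight γ' = γ_sat − γ_w while the driving shear stress uses γ_sat:
FS = [c' + γ' z cos²β tanφ'] / [γ_sat z sinβ cosβ]
γ' = 21.5 − 9.81 = 11.69 kN/m³
Numerator = 12.0 + 11.69·2.0·cos²25.7°·tan30.3° = 12.0 + 11.69·2.0·0.8119·0.5844 = 23.093 kPa
Denominator = 21.5·2.0·sin25.7°·cos25.7° = 21.5·2.0·0.4337·0.9011 = 16.803 kPa
FS = 23.093 / 16.803 = 1.374

FS = 1.37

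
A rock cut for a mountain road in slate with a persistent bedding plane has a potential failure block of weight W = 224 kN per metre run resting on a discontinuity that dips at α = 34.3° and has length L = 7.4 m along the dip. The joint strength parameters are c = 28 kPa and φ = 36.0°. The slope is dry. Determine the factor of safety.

Resolving the block weight along and normal to the plane and applying the Mohr–Coulomb strength on the joint:
N' = W cosα = 224·cos34.3° = 185.0 kN/m
Driving force T = W sinα = 224·sin34.3° = 126.2 kN/m
Resisting force R = c·L + N'·tanφ = 28·7.4 + 185.0·tan36.0° = 207.2 + 134.4 = 341.6 kN/m
FS = R / T = 341.6 / 126.2 = 2.707

FS = 2.71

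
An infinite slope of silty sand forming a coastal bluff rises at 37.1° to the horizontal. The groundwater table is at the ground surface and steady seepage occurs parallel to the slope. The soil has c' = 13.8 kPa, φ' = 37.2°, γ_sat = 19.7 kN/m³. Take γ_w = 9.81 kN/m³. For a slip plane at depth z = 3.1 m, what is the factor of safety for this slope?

With seepage parallel to the slope and the water table at the surface, the effective normal stress on the slip plane uses the buoyant unit weight γ' = γ_sat − γ_w while the driving shear stress uses γ_sat:
FS = [c' + γ' z cos²β tanφ'] / [γ_sat z sinβ cosβ]
γ' = 19.7 − 9.81 = 9.89 kN/m³
Numerator = 13.8 + 9.89·3.1·cos²37.1°·tan37.2° = 13.8 + 9.89·3.1·0.6361·0.7590 = 28.604 kPa
Denominator = 19.7·3.1·sin37.1°·cos37.1° = 19.7·3.1·0.6032·0.7976 = 29.381 kPa
FS = 28.604 / 29.381 = 0.974

FS = 0.97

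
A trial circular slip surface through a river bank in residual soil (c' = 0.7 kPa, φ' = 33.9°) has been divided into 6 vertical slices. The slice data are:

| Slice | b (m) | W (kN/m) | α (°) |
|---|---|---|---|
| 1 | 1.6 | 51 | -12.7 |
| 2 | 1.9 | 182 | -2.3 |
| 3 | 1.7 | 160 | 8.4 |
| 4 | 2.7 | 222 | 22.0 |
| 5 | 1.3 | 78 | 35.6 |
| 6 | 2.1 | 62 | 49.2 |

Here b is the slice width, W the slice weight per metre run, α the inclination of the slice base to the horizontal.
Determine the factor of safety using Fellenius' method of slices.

Ordinary method of slices: FS = Σ[c'·Δl_i + (W_i cosα_i)·tanφ'] / Σ W_i sinα_i, with Δl_i = b_i / cosα_i.
Slice 1: Δl = 1.6/cos(-12.7°) = 1.640 m; N'_1 = 51·cos(-12.7°) = 49.8; c'Δl = 1.15; W sinα = -11.2
Slice 2: Δl = 1.9/cos(-2.3°) = 1.902 m; N'_2 = 182·cos(-2.3°) = 181.9; c'Δl = 1.33; W sinα = -7.3
Slice 3: Δl = 1.7/cos8.4° = 1.718 m; N'_3 = 160·cos8.4° = 158.3; c'Δl = 1.20; W sinα = 23.4
Slice 4: Δl = 2.7/cos22.0° = 2.912 m; N'_4 = 222·cos22.0° = 205.8; c'Δl = 2.04; W sinα = 83.2
Slice 5: Δl = 1.3/cos35.6° = 1.599 m; N'_5 = 78·cos35.6° = 63.4; c'Δl = 1.12; W sinα = 45.4
Slice 6: Δl = 2.1/cos49.2° = 3.214 m; N'_6 = 62·cos49.2° = 40.5; c'Δl = 2.25; W sinα = 46.9
Σc'Δl = 9.1 kN/m; ΣN' = 699.7 kN/m; ΣW sinα = 180.4 kN/m
Resisting = 9.1 + 699.7·tan33.9° = 9.1 + 470.2 = 479.2 kN/m
FS = 479.2 / 180.4 = 2.657

FS = 2.66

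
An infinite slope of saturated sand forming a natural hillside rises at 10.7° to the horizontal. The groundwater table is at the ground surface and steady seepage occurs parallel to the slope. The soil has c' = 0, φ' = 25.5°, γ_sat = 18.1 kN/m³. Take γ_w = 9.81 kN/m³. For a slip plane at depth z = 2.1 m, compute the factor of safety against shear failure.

With seepage parallel to the slope and the water table at the surface, the effective normal stress on the slip plane uses the buoyant unit weight γ' = γ_sat − γ_w while the driving shear stress uses γ_sat:
FS = [c' + γ' z cos²β tanφ'] / [γ_sat z sinβ cosβ]
(For c' = 0 this reduces to FS = (γ'/γ_sat)·tanφ'/tanβ.)
γ' = 18.1 − 9.81 = 8.29 kN/m³
Numerator = 0.0 + 8.29·2.1·cos²10.7°·tan25.5° = 0.0 + 8.29·2.1·0.9655·0.4770 = 8.017 kPa
Denominator = 18.1·2.1·sin10.7°·cos10.7° = 18.1·2.1·0.1857·0.9826 = 6.934 kPa
FS = 8.017 / 6.934 = 1.156

FS = 1.16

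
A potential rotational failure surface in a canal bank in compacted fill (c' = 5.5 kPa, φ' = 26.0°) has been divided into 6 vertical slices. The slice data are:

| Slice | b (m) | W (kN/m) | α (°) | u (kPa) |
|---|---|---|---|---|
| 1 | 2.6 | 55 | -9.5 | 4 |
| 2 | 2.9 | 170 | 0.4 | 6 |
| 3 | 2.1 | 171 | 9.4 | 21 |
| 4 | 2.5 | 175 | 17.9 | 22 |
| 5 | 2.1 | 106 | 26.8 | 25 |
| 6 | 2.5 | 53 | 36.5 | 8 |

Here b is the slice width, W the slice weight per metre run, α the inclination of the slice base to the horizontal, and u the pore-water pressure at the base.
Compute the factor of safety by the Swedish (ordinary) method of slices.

Ordinary method of slices: FS = Σ[c'·Δl_i + (W_i cosα_i − u_i·Δl_i)·tanφ'] / Σ W_i sinα_i, with Δl_i = b_i / cosα_i.
Slice 1: Δl = 2.6/cos(-9.5°) = 2.636 m; N'_1 = 55·cos(-9.5°) − 4·2.636 = 43.7; c'Δl = 14.50; W sinα = -9.1
Slice 2: Δl = 2.9/cos0.4° = 2.900 m; N'_2 = 170·cos0.4° − 6·2.900 = 152.6; c'Δl = 15.95; W sinα = 1.2
Slice 3: Δl = 2.1/cos9.4° = 2.129 m; N'_3 = 171·cos9.4° − 21·2.129 = 124.0; c'Δl = 11.71; W sinα = 27.9
Slice 4: Δl = 2.5/cos17.9° = 2.627 m; N'_4 = 175·cos17.9° − 22·2.627 = 108.7; c'Δl = 14.45; W sinα = 53.8
Slice 5: Δl = 2.1/cos26.8° = 2.353 m; N'_5 = 106·cos26.8° − 25·2.353 = 35.8; c'Δl = 12.94; W sinα = 47.8
Slice 6: Δl = 2.5/cos36.5° = 3.110 m; N'_6 = 53·cos36.5° − 8·3.110 = 17.7; c'Δl = 17.11; W sinα = 31.5
Σc'Δl = 86.7 kN/m; ΣN' = 482.6 kN/m; ΣW sinα = 153.1 kN/m
Resisting = 86.7 + 482.6·tan26.0° = 86.7 + 235.4 = 322.0 kN/m
FS = 322.0 / 153.1 = 2.103

FS = 2.10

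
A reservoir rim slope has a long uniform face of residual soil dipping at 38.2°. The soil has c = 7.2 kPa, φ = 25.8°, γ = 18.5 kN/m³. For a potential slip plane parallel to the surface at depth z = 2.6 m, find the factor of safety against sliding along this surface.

For an infinite slope with a slip plane parallel to the surface (no pore pressure): FS = [c + γz cos²β tanφ] / [γz sinβ cosβ].
γz = 18.5·2.6 = 48.10 kN/m²
Numerator = 7.2 + 48.10·cos²38.2°·tan25.8° = 7.2 + 48.10·0.6176·0.4834 = 21.560 kPa
Denominator = 48.10·sin38.2°·cos38.2° = 48.10·0.6184·0.7859 = 23.376 kPa
FS = 21.560 / 23.376 = 0.922

FS = 0.92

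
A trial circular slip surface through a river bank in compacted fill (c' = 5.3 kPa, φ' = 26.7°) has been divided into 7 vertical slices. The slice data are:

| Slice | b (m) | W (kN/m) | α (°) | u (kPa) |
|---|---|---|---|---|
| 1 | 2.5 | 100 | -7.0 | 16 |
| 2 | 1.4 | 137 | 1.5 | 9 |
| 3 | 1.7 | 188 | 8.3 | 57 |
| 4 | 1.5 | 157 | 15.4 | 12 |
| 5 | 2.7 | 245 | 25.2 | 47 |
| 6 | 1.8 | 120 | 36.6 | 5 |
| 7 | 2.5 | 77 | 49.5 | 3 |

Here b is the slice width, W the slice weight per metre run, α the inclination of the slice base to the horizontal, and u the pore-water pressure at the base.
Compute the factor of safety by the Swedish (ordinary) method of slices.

FS = 1.33

Ordinary method of slices: FS = Σ[c'·Δl_i + (W_i cosα_i − u_i·Δl_i)·tanφ'] / Σ W_i sinα_i, with Δl_i = b_i / cosα_i.
Slice 1: Δl = 2.5/cos(-7.0°) = 2.519 m; N'_1 = 100·cos(-7.0°) − 16·2.519 = 59.0; c'Δl = 13.35; W sinα = -12.2
Slice 2: Δl = 1.4/cos1.5° = 1.400 m; N'_2 = 137·cos1.5° − 9·1.400 = 124.3; c'Δl = 7.42; W sinα = 3.6
Slice 3: Δl = 1.7/cos8.3° = 1.718 m; N'_3 = 188·cos8.3° − 57·1.718 = 88.1; c'Δl = 9.11; W sinα = 27.1
Slice 4: Δl = 1.5/cos15.4° = 1.556 m; N'_4 = 157·cos15.4° − 12·1.556 = 132.7; c'Δl = 8.25; W sinα = 41.7
Slice 5: Δl = 2.7/cos25.2° = 2.984 m; N'_5 = 245·cos25.2° − 47·2.984 = 81.4; c'Δl = 15.82; W sinα = 104.3
Slice 6: Δl = 1.8/cos36.6° = 2.242 m; N'_6 = 120·cos36.6° − 5·2.242 = 85.1; c'Δl = 11.88; W sinα = 71.5
Slice 7: Δl = 2.5/cos49.5° = 3.849 m; N'_7 = 77·cos49.5° − 3·3.849 = 38.5; c'Δl = 20.40; W sinα = 58.6
Σc'Δl = 86.2 kN/m; ΣN' = 609.1 kN/m; ΣW sinα = 294.6 kN/m
Resisting = 86.2 + 609.1·tan26.7° = 86.2 + 306.4 = 392.6 kN/m
FS = 392.6 / 294.6 = 1.332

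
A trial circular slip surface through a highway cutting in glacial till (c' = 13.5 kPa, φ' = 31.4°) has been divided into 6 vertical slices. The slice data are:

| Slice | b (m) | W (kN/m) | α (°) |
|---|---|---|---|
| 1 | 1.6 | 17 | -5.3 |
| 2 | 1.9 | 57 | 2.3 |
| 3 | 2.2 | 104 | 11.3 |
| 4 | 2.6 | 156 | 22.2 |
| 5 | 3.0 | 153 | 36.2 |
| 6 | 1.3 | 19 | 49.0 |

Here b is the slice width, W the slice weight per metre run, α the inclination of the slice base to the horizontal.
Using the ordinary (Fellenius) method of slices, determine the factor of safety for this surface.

FS = 2.55

Ordinary method of slices: FS = Σ[c'·Δl_i + (W_i cosα_i)·tanφ'] / Σ W_i sinα_i, with Δl_i = b_i / cosα_i.
Slice 1: Δl = 1.6/cos(-5.3°) = 1.607 m; N'_1 = 17·cos(-5.3°) = 16.9; c'Δl = 21.69; W sinα = -1.6
Slice 2: Δl = 1.9/cos2.3° = 1.902 m; N'_2 = 57·cos2.3° = 57.0; c'Δl = 25.67; W sinα = 2.3
Slice 3: Δl = 2.2/cos11.3° = 2.243 m; N'_3 = 104·cos11.3° = 102.0; c'Δl = 30.29; W sinα = 20.4
Slice 4: Δl = 2.6/cos22.2° = 2.808 m; N'_4 = 156·cos22.2° = 144.4; c'Δl = 37.91; W sinα = 58.9
Slice 5: Δl = 3.0/cos36.2° = 3.718 m; N'_5 = 153·cos36.2° = 123.5; c'Δl = 50.19; W sinα = 90.4
Slice 6: Δl = 1.3/cos49.0° = 1.982 m; N'_6 = 19·cos49.0° = 12.5; c'Δl = 26.75; W sinα = 14.3
Σc'Δl = 192.5 kN/m; ΣN' = 456.2 kN/m; ΣW sinα = 184.7 kN/m
Resisting = 192.5 + 456.2·tan31.4° = 192.5 + 278.5 = 471.0 kN/m
FS = 471.0 / 184.7 = 2.549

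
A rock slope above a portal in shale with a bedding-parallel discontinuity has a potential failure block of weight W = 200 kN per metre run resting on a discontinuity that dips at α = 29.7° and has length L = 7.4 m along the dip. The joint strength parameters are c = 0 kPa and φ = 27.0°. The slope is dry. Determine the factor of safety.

FS = 0.89

Resolving the block weight along and normal to the plane and applying the Mohr–Coulomb strength on the joint:
N' = W cosα = 200·cos29.7° = 173.7 kN/m
Driving force T = W sinα = 200·sin29.7° = 99.1 kN/m
Resisting force R = c·L + N'·tanφ = 0·7.4 + 173.7·tan27.0° = 0.0 + 88.5 = 88.5 kN/m
FS = R / T = 88.5 / 99.1 = 0.893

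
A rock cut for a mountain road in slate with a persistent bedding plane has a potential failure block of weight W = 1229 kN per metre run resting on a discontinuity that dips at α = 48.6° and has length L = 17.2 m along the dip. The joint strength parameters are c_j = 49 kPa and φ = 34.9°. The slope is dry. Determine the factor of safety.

Resolving the block weight along and normal to the plane and applying the Mohr–Coulomb strength on the joint:
N' = W cosα = 1229·cos48.6° = 812.8 kN/m
Driving force T = W sinα = 1229·sin48.6° = 921.9 kN/m
Resisting force R = c_j·L + N'·tanφ = 49·17.2 + 812.8·tan34.9° = 842.8 + 567.0 = 1409.8 kN/m
FS = R / T = 1409.8 / 921.9 = 1.529

FS = 1.53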